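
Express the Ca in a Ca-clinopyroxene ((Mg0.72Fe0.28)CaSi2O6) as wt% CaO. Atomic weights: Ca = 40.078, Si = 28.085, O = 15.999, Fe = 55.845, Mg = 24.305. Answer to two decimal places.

Formula mass = 225.378 g/mol.
1 Ca → 1.0000 mol CaO per formula unit; M(CaO) = 56.077, so CaO mass = 56.077 g.
56.077/225.378 × 100 = 24.88 wt%.

24.88 wt%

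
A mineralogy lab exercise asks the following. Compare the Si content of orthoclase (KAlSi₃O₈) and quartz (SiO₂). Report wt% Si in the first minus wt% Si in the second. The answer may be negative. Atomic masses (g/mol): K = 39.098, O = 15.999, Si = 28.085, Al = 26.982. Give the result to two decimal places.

M(KAlSi₃O₈) = 278.327 g/mol, so wt% Si = 84.255/278.327 × 100 = 30.27%.
M(SiO₂) = 60.083 g/mol, so wt% Si = 28.085/60.083 × 100 = 46.74%.
30.27 − 46.74 = -16.47 pp.

-16.47 percentage points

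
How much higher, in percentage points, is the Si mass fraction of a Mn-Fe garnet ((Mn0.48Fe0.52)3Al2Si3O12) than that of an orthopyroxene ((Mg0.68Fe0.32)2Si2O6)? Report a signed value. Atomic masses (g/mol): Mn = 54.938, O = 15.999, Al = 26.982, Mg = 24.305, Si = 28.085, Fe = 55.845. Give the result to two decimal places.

Si in (Mn0.48Fe0.52)3Al2Si3O12: molar mass 496.436 g/mol; 3×28.085 = 84.255 g → 16.97 wt%.
Si in (Mg0.68Fe0.32)2Si2O6: molar mass 220.960 g/mol; 2×28.085 = 56.170 g → 25.42 wt%.
Difference = 16.97 − 25.42 = -8.45 percentage points.

-8.45 percentage points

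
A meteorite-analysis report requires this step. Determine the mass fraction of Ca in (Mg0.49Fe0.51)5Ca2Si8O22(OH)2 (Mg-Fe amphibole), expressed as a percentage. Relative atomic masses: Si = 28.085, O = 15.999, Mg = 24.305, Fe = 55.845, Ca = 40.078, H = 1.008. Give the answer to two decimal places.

M((Mg0.49Fe0.51)5Ca2Si8O22(OH)2) = 892.780 g/mol.
Ca contributes 2 × 40.078 = 80.156 g per mole.
80.156/892.780 = 0.0898 → 8.98%.

8.98 wt%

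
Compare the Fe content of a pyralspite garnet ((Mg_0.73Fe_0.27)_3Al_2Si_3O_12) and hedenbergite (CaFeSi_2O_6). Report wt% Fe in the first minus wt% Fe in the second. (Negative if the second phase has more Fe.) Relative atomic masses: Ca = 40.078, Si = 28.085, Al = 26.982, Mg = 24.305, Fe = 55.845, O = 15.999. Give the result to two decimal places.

First mineral: 45.234 g Fe in 428.669 g formula = 10.55 wt% Fe.
Second mineral: 55.845 g Fe in 248.087 g formula = 22.51 wt% Fe.
10.55% − 22.51% gives a difference of -11.96 percentage points.

-11.96 percentage points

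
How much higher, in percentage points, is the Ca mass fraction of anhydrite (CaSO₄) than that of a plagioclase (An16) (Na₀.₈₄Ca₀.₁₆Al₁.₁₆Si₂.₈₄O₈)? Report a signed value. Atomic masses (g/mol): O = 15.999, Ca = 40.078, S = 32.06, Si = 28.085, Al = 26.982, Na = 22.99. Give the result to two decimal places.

First mineral: 40.078 g Ca in 136.134 g formula = 29.44 wt% Ca.
Second mineral: 6.412 g Ca in 264.777 g formula = 2.42 wt% Ca.
29.44% − 2.42% gives a difference of 27.02 percentage points.

27.02 percentage points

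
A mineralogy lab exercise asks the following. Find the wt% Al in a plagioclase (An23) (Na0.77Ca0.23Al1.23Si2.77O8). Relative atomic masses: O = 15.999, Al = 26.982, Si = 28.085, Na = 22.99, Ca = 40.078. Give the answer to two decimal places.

12.48 wt%

Formula mass = 0.77*22.99 + 0.23*40.078 + 1.23*26.982 + 2.77*28.085 + 8*15.999 = 265.896 g/mol, of which 33.188 g is Al.
So Al makes up 33.188/265.896 = 0.1248 of the mass, i.e. 12.48%.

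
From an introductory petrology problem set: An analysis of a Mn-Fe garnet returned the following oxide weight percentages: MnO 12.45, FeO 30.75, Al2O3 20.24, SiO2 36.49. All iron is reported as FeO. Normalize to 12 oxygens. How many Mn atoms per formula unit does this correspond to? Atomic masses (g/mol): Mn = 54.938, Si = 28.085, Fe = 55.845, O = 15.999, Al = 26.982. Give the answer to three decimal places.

MnO (M=70.937): mol = 0.17551; Mn = 0.17551, O = 0.17551.
FeO (M=71.844): mol = 0.42801; Fe = 0.42801, O = 0.42801.
Al2O3 (M=101.961): mol = 0.19851; Al = 0.39702, O = 0.59553.
SiO2 (M=60.083): mol = 0.60733; Si = 0.60733, O = 1.21466.
ΣO = 2.41371; factor = 12/ΣO = 4.97160.
Mn apfu = 0.17551 × 4.97160 = 0.873.

0.873 Mn apfu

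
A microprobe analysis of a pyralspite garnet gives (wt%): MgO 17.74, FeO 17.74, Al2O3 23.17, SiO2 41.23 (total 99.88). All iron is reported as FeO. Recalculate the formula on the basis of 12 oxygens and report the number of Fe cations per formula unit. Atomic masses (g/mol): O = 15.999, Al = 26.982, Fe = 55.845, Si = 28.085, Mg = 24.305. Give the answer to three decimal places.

17.74 wt% MgO ÷ 40.304 g/mol = 0.44015 mol, giving 0.44015 Mg and 0.44015 O.
17.74 wt% FeO ÷ 71.844 g/mol = 0.24692 mol, giving 0.24692 Fe and 0.24692 O.
23.17 wt% Al2O3 ÷ 101.961 g/mol = 0.22724 mol, giving 0.45448 Al and 0.68172 O.
41.23 wt% SiO2 ÷ 60.083 g/mol = 0.68622 mol, giving 0.68622 Si and 1.37244 O.
Oxygen sums to 2.74123; scaling by 12/2.74123 = 4.37760 puts the formula on 12 O.
Fe: 0.24692 × 4.37760 = 1.081 atoms per formula unit.

1.081 Fe apfu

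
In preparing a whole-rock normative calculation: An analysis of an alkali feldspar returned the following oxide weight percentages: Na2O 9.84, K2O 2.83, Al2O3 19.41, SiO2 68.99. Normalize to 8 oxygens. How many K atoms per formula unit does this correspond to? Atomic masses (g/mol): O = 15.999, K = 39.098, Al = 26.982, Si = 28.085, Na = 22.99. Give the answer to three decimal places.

0.157 K apfu

Na2O (M=61.979): mol = 0.15876; Na = 0.31752, O = 0.15876.
K2O (M=94.195): mol = 0.03004; K = 0.06008, O = 0.03004.
Al2O3 (M=101.961): mol = 0.19037; Al = 0.38074, O = 0.57111.
SiO2 (M=60.083): mol = 1.14824; Si = 1.14824, O = 2.29648.
ΣO = 3.05639; factor = 8/ΣO = 2.61747.
K apfu = 0.06008 × 2.61747 = 0.157.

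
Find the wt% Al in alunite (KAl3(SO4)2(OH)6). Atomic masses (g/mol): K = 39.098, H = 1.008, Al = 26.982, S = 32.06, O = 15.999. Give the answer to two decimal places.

19.54 wt%

Formula mass = 1×39.098 + 3×26.982 + 2×32.06 + 14×15.999 + 6×1.008 = 414.198 g/mol, of which 80.946 g is Al.
So Al makes up 80.946/414.198 = 0.1954 of the mass, i.e. 19.54%.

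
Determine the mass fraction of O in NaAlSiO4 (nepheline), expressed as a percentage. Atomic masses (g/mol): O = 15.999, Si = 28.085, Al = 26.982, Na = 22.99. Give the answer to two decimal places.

Formula mass = 1·22.99 + 1·26.982 + 1·28.085 + 4·15.999 = 142.053 g/mol, of which 63.996 g is O.
So O makes up 63.996/142.053 = 0.4505 of the mass, i.e. 45.05%.

45.05 mass %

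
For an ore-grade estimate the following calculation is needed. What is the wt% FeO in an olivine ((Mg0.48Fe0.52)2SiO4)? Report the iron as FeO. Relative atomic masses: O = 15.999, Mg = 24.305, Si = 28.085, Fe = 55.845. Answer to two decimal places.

M((Mg0.48Fe0.52)2SiO4) = 173.493 g/mol; M(FeO) = 71.844 g/mol.
Moles FeO per formula unit = 1.04 Fe ÷ 1 = 1.0400.
FeO fraction = (1.0400 × 71.844) / 173.493 = 74.718/173.493 = 0.4307.

43.07 wt%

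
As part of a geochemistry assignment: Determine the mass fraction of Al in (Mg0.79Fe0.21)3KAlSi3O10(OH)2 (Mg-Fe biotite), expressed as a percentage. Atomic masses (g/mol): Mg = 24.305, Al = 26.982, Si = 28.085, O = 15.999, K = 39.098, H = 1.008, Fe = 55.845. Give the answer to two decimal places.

M((Mg0.79Fe0.21)3KAlSi3O10(OH)2) = 437.124 g/mol.
Al contributes 1 × 26.982 = 26.982 g per mole.
26.982/437.124 = 0.0617 → 6.17%.

6.17 mass %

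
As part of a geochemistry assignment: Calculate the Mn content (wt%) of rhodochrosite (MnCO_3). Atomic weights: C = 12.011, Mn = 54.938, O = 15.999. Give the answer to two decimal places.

Formula mass = 1*54.938 + 1*12.011 + 3*15.999 = 114.946 g/mol, of which 54.938 g is Mn.
So Mn makes up 54.938/114.946 = 0.4779 of the mass, i.e. 47.79%.

47.79 wt%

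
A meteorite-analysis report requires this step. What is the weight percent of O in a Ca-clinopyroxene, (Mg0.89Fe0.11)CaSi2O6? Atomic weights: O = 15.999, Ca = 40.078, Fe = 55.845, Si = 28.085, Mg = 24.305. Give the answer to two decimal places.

Molar mass of (Mg0.89Fe0.11)CaSi2O6: 0.89×24.305 + 0.11×55.845 + 1×40.078 + 2×28.085 + 6×15.999 = 220.016 g/mol.
Mass of O per formula unit: 6 × 15.999 = 95.994 g.
Weight fraction O = 95.994 / 220.016 = 0.4363.

43.63 mass %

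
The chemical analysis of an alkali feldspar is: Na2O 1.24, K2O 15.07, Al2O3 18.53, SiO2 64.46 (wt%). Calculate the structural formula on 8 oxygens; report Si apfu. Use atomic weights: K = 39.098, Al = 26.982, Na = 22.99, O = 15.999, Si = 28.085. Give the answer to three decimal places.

Na2O: 1.24/61.979 = 0.02001 mol → 0.04002 mol Na, 0.02001 mol O.
K2O: 15.07/94.195 = 0.15999 mol → 0.31998 mol K, 0.15999 mol O.
Al2O3: 18.53/101.961 = 0.18174 mol → 0.36348 mol Al, 0.54522 mol O.
SiO2: 64.46/60.083 = 1.07285 mol → 1.07285 mol Si, 2.14570 mol O.
Total oxygen = 2.87092 mol. Normalization factor = 8/2.87092 = 2.78656.
Si per 8 O = 1.07285 × 2.78656 = 2.990.

2.990 Si apfu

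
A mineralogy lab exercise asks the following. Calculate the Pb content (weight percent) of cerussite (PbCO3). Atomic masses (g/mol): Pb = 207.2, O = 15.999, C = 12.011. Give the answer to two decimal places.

M(PbCO3) = 267.208 g/mol.
Pb contributes 1 × 207.2 = 207.200 g per mole.
207.200/267.208 = 0.7754 → 77.54%.

77.54 weight percent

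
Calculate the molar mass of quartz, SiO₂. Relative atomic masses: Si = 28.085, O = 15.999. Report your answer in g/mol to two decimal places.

60.08 g/mol

Si: 1 × 28.085 = 28.0850
O: 2 × 15.999 = 31.9980
Summing the contributions gives the formula mass.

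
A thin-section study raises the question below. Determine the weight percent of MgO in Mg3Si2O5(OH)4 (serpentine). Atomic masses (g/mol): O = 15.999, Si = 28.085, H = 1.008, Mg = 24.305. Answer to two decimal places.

43.63 wt%

Formula mass = 277.108 g/mol.
3 Mg → 3.0000 mol MgO per formula unit; M(MgO) = 40.304, so MgO mass = 120.912 g.
120.912/277.108 × 100 = 43.63 wt%.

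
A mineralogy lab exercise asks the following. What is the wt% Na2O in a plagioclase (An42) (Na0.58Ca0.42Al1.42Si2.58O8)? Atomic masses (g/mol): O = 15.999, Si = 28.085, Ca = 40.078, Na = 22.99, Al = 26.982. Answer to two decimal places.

Molar mass of Na0.58Ca0.42Al1.42Si2.58O8 = 0.58·22.99 + 0.42·40.078 + 1.42·26.982 + 2.58·28.085 + 8·15.999 = 268.933 g/mol.
Each formula unit contains 0.58 Na, equivalent to 0.58/2 = 0.2900 mol Na2O.
M(Na2O) = 2×22.99 + 1×15.999 = 61.979 g/mol.
Mass of Na2O per formula unit = 0.2900 × 61.979 = 17.974 g.
Na2O wt% = 17.974 / 268.933 × 100 = 6.68%.

6.68 wt%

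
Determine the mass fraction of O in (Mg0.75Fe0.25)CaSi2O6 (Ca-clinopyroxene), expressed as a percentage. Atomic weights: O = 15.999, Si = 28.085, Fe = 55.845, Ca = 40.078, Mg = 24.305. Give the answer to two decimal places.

Molar mass of (Mg0.75Fe0.25)CaSi2O6: 0.75*24.305 + 0.25*55.845 + 1*40.078 + 2*28.085 + 6*15.999 = 224.432 g/mol.
Mass of O per formula unit: 6 × 15.999 = 95.994 g.
Weight fraction O = 95.994 / 224.432 = 0.4277.

42.77 mass %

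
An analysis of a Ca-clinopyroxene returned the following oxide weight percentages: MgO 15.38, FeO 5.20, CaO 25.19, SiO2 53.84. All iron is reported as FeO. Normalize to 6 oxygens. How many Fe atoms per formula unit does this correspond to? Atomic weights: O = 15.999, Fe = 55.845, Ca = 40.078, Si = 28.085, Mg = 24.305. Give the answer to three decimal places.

0.161 Fe apfu

MgO (M=40.304): mol = 0.38160; Mg = 0.38160, O = 0.38160.
FeO (M=71.844): mol = 0.07238; Fe = 0.07238, O = 0.07238.
CaO (M=56.077): mol = 0.44920; Ca = 0.44920, O = 0.44920.
SiO2 (M=60.083): mol = 0.89609; Si = 0.89609, O = 1.79218.
ΣO = 2.69536; factor = 6/ΣO = 2.22605.
Fe apfu = 0.07238 × 2.22605 = 0.161.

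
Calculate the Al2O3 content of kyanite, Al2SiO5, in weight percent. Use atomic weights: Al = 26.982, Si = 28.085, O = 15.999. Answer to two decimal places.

62.92 wt%

M(Al2SiO5) = 162.044 g/mol; M(Al2O3) = 101.961 g/mol.
Moles Al2O3 per formula unit = 2 Al ÷ 2 = 1.0000.
Al2O3 fraction = (1.0000 × 101.961) / 162.044 = 101.961/162.044 = 0.6292.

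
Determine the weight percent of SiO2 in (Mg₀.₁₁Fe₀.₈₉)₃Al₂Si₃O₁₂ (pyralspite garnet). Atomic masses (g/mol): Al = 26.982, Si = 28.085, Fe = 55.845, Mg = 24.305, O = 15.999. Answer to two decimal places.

36.99 wt%

M((Mg₀.₁₁Fe₀.₈₉)₃Al₂Si₃O₁₂) = 487.334 g/mol; M(SiO2) = 60.083 g/mol.
Moles SiO2 per formula unit = 3 Si ÷ 1 = 3.0000.
SiO2 fraction = (3.0000 × 60.083) / 487.334 = 180.249/487.334 = 0.3699.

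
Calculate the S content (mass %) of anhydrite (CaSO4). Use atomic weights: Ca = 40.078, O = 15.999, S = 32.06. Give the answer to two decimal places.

23.55 mass %

Molar mass of CaSO4: 1·40.078 + 1·32.06 + 4·15.999 = 136.134 g/mol.
Mass of S per formula unit: 1 × 32.06 = 32.060 g.
Weight fraction S = 32.060 / 136.134 = 0.2355.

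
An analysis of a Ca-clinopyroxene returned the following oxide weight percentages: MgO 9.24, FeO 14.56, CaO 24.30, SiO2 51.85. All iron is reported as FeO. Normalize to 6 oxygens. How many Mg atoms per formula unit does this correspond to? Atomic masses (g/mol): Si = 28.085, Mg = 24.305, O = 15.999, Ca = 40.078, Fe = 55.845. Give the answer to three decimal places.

0.531 Mg apfu

9.24 wt% MgO ÷ 40.304 g/mol = 0.22926 mol, giving 0.22926 Mg and 0.22926 O.
14.56 wt% FeO ÷ 71.844 g/mol = 0.20266 mol, giving 0.20266 Fe and 0.20266 O.
24.30 wt% CaO ÷ 56.077 g/mol = 0.43333 mol, giving 0.43333 Ca and 0.43333 O.
51.85 wt% SiO2 ÷ 60.083 g/mol = 0.86297 mol, giving 0.86297 Si and 1.72594 O.
Oxygen sums to 2.59119; scaling by 6/2.59119 = 2.31554 puts the formula on 6 O.
Mg: 0.22926 × 2.31554 = 0.531 atoms per formula unit.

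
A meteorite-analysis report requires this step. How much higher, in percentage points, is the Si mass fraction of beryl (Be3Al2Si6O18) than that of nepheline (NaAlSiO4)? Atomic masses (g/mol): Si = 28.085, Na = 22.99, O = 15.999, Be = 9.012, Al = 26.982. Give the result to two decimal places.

11.58 percentage points

Si in Be3Al2Si6O18: molar mass 537.492 g/mol; 6×28.085 = 168.510 g → 31.35 wt%.
Si in NaAlSiO4: molar mass 142.053 g/mol; 1×28.085 = 28.085 g → 19.77 wt%.
Difference = 31.35 − 19.77 = 11.58 percentage points.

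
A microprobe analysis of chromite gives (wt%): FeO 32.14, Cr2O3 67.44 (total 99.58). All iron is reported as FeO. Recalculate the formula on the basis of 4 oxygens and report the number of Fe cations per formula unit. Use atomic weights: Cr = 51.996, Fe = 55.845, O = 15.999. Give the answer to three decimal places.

FeO (M=71.844): mol = 0.44736; Fe = 0.44736, O = 0.44736.
Cr2O3 (M=151.989): mol = 0.44372; Cr = 0.88744, O = 1.33116.
ΣO = 1.77852; factor = 4/ΣO = 2.24906.
Fe apfu = 0.44736 × 2.24906 = 1.006.

1.006 Fe apfu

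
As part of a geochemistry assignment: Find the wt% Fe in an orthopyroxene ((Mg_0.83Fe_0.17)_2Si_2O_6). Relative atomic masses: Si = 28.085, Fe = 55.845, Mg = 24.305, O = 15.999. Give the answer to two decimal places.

Molar mass of (Mg_0.83Fe_0.17)_2Si_2O_6: 1.66×24.305 + 0.34×55.845 + 2×28.085 + 6×15.999 = 211.498 g/mol.
Mass of Fe per formula unit: 0.34 × 55.845 = 18.987 g.
Weight fraction Fe = 18.987 / 211.498 = 0.0898.

8.98 mass %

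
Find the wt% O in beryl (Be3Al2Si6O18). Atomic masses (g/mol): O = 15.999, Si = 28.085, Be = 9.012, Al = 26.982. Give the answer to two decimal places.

M(Be3Al2Si6O18) = 537.492 g/mol.
O contributes 18 × 15.999 = 287.982 g per mole.
287.982/537.492 = 0.5358 → 53.58%.

53.58 weight percent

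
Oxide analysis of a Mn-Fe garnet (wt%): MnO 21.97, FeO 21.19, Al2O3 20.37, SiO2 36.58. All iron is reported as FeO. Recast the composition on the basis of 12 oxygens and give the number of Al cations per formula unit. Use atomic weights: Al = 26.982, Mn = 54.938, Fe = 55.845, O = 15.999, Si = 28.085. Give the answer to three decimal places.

MnO: 21.97/70.937 = 0.30971 mol → 0.30971 mol Mn, 0.30971 mol O.
FeO: 21.19/71.844 = 0.29494 mol → 0.29494 mol Fe, 0.29494 mol O.
Al2O3: 20.37/101.961 = 0.19978 mol → 0.39956 mol Al, 0.59934 mol O.
SiO2: 36.58/60.083 = 0.60882 mol → 0.60882 mol Si, 1.21764 mol O.
Total oxygen = 2.42163 mol. Normalization factor = 12/2.42163 = 4.95534.
Al per 12 O = 0.39956 × 4.95534 = 1.980.

1.980 Al apfu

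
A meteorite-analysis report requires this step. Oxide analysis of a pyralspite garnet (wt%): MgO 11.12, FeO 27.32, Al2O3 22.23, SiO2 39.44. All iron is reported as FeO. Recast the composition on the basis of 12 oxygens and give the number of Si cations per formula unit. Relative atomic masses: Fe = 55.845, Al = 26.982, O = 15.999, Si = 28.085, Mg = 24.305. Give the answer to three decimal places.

3.003 Si apfu

11.12 wt% MgO ÷ 40.304 g/mol = 0.27590 mol, giving 0.27590 Mg and 0.27590 O.
27.32 wt% FeO ÷ 71.844 g/mol = 0.38027 mol, giving 0.38027 Fe and 0.38027 O.
22.23 wt% Al2O3 ÷ 101.961 g/mol = 0.21802 mol, giving 0.43604 Al and 0.65406 O.
39.44 wt% SiO2 ÷ 60.083 g/mol = 0.65643 mol, giving 0.65643 Si and 1.31286 O.
Oxygen sums to 2.62309; scaling by 12/2.62309 = 4.57476 puts the formula on 12 O.
Si: 0.65643 × 4.57476 = 3.003 atoms per formula unit.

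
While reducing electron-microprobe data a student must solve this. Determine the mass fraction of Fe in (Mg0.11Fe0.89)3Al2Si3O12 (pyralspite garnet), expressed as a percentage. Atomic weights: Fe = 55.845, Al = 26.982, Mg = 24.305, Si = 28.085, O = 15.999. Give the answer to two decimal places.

30.60 wt%

Molar mass of (Mg0.11Fe0.89)3Al2Si3O12: 0.33×24.305 + 2.67×55.845 + 2×26.982 + 3×28.085 + 12×15.999 = 487.334 g/mol.
Mass of Fe per formula unit: 2.67 × 55.845 = 149.106 g.
Weight fraction Fe = 149.106 / 487.334 = 0.3060.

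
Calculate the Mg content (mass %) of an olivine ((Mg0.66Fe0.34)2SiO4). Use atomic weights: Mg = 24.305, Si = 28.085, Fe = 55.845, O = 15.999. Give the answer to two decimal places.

19.79 mass %

M((Mg0.66Fe0.34)2SiO4) = 162.138 g/mol.
Mg contributes 1.32 × 24.305 = 32.083 g per mole.
32.083/162.138 = 0.1979 → 19.79%.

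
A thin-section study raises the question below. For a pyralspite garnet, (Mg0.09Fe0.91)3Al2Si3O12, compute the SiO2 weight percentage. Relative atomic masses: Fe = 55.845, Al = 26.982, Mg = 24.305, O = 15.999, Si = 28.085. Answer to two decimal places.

36.84 wt%

M((Mg0.09Fe0.91)3Al2Si3O12) = 489.226 g/mol; M(SiO2) = 60.083 g/mol.
Moles SiO2 per formula unit = 3 Si ÷ 1 = 3.0000.
SiO2 fraction = (3.0000 × 60.083) / 489.226 = 180.249/489.226 = 0.3684.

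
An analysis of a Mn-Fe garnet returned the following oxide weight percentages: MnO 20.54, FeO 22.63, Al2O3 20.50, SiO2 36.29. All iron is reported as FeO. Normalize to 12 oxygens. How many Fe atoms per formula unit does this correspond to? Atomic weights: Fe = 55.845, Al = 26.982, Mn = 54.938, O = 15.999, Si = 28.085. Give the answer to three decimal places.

1.565 Fe apfu

MnO: 20.54/70.937 = 0.28955 mol → 0.28955 mol Mn, 0.28955 mol O.
FeO: 22.63/71.844 = 0.31499 mol → 0.31499 mol Fe, 0.31499 mol O.
Al2O3: 20.50/101.961 = 0.20106 mol → 0.40212 mol Al, 0.60318 mol O.
SiO2: 36.29/60.083 = 0.60400 mol → 0.60400 mol Si, 1.20800 mol O.
Total oxygen = 2.41572 mol. Normalization factor = 12/2.41572 = 4.96746.
Fe per 12 O = 0.31499 × 4.96746 = 1.565.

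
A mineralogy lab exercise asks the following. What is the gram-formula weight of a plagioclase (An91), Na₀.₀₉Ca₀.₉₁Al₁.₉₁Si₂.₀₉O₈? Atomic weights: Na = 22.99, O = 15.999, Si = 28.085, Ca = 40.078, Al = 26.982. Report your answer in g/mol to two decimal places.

M = 0.09·22.99 + 0.91·40.078 + 1.91·26.982 + 2.09·28.085 + 8·15.999

276.77 g/mol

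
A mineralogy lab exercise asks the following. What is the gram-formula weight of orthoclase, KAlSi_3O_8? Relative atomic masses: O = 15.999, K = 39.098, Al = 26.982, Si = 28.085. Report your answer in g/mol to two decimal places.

The formula mass is the sum 1*39.098 + 1*26.982 + 3*28.085 + 8*15.999.

278.33 g/mol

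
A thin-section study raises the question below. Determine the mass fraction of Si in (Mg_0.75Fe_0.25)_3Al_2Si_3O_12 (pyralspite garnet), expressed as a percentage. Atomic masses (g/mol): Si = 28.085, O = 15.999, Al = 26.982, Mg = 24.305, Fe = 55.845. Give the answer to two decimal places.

19.74 wt%

M((Mg_0.75Fe_0.25)_3Al_2Si_3O_12) = 426.777 g/mol.
Si contributes 3 × 28.085 = 84.255 g per mole.
84.255/426.777 = 0.1974 → 19.74%.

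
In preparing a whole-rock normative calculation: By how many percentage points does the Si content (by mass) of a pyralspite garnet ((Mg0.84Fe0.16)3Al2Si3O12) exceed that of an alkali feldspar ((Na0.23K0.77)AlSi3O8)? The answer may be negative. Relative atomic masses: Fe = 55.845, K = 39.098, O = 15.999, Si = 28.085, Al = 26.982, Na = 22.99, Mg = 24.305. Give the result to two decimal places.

M((Mg0.84Fe0.16)3Al2Si3O12) = 418.261 g/mol, so wt% Si = 84.255/418.261 × 100 = 20.14%.
M((Na0.23K0.77)AlSi3O8) = 274.622 g/mol, so wt% Si = 84.255/274.622 × 100 = 30.68%.
20.14 − 30.68 = -10.54 pp.

-10.54 percentage points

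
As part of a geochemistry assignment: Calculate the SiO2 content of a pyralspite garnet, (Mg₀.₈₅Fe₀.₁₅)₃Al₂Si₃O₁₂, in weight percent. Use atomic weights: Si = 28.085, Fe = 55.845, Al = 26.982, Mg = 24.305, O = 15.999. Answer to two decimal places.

43.19 wt%

Molar mass of (Mg₀.₈₅Fe₀.₁₅)₃Al₂Si₃O₁₂ = 2.55×24.305 + 0.45×55.845 + 2×26.982 + 3×28.085 + 12×15.999 = 417.315 g/mol.
Each formula unit contains 3 Si, equivalent to 3/1 = 3.0000 mol SiO2.
M(SiO2) = 1×28.085 + 2×15.999 = 60.083 g/mol.
Mass of SiO2 per formula unit = 3.0000 × 60.083 = 180.249 g.
SiO2 wt% = 180.249 / 417.315 × 100 = 43.19%.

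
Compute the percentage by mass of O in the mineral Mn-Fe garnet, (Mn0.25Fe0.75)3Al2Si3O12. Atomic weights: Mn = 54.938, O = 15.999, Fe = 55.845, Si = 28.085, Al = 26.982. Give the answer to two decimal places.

38.62 weight percent

Formula mass = 0.75·54.938 + 2.25·55.845 + 2·26.982 + 3·28.085 + 12·15.999 = 497.062 g/mol, of which 191.988 g is O.
So O makes up 191.988/497.062 = 0.3862 of the mass, i.e. 38.62%.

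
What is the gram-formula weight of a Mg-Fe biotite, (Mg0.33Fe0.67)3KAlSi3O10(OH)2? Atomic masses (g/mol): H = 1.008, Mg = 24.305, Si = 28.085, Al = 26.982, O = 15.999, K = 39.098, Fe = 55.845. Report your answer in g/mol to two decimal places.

480.65 g/mol

The formula mass is the sum 0.99×24.305 + 2.01×55.845 + 1×39.098 + 1×26.982 + 3×28.085 + 12×15.999 + 2×1.008.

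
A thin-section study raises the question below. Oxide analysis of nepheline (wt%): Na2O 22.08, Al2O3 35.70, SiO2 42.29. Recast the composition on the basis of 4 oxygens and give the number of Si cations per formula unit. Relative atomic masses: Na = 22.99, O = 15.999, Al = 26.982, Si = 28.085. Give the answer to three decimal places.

Na2O (M=61.979): mol = 0.35625; Na = 0.71250, O = 0.35625.
Al2O3 (M=101.961): mol = 0.35013; Al = 0.70026, O = 1.05039.
SiO2 (M=60.083): mol = 0.70386; Si = 0.70386, O = 1.40772.
ΣO = 2.81436; factor = 4/ΣO = 1.42128.
Si apfu = 0.70386 × 1.42128 = 1.000.

1.000 Si apfu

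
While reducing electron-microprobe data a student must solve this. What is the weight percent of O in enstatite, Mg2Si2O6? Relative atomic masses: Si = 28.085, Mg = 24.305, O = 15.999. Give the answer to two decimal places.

47.81 wt%

Formula mass = 2*24.305 + 2*28.085 + 6*15.999 = 200.774 g/mol, of which 95.994 g is O.
So O makes up 95.994/200.774 = 0.4781 of the mass, i.e. 47.81%.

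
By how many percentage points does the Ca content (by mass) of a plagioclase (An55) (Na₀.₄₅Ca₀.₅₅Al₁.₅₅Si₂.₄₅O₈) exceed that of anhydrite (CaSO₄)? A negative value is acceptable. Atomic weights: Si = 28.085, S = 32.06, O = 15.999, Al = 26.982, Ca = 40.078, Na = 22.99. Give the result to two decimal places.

Ca in Na₀.₄₅Ca₀.₅₅Al₁.₅₅Si₂.₄₅O₈: molar mass 271.011 g/mol; 0.55×40.078 = 22.043 g → 8.13 wt%.
Ca in CaSO₄: molar mass 136.134 g/mol; 1×40.078 = 40.078 g → 29.44 wt%.
Difference = 8.13 − 29.44 = -21.31 percentage points.

-21.31 percentage points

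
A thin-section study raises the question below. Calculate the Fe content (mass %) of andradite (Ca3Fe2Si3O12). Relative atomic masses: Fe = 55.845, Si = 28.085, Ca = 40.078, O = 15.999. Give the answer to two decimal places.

Molar mass of Ca3Fe2Si3O12: 3*40.078 + 2*55.845 + 3*28.085 + 12*15.999 = 508.167 g/mol.
Mass of Fe per formula unit: 2 × 55.845 = 111.690 g.
Weight fraction Fe = 111.690 / 508.167 = 0.2198.

21.98 mass %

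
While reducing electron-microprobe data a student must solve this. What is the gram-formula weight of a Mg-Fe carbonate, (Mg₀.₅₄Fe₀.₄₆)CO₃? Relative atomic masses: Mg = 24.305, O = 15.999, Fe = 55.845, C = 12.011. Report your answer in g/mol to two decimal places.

98.82 g/mol

M = 0.54×24.305 + 0.46×55.845 + 1×12.011 + 3×15.999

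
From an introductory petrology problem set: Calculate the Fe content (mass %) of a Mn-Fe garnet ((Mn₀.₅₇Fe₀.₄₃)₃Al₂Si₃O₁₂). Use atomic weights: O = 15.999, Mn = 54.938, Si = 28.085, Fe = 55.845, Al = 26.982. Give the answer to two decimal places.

14.52 mass %

Molar mass of (Mn₀.₅₇Fe₀.₄₃)₃Al₂Si₃O₁₂: 1.71·54.938 + 1.29·55.845 + 2·26.982 + 3·28.085 + 12·15.999 = 496.191 g/mol.
Mass of Fe per formula unit: 1.29 × 55.845 = 72.040 g.
Weight fraction Fe = 72.040 / 496.191 = 0.1452.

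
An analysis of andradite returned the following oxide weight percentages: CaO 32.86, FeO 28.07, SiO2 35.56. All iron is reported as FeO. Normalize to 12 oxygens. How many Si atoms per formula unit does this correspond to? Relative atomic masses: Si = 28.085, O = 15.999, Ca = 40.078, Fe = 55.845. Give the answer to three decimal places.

CaO (M=56.077): mol = 0.58598; Ca = 0.58598, O = 0.58598.
FeO (M=71.844): mol = 0.39071; Fe = 0.39071, O = 0.39071.
SiO2 (M=60.083): mol = 0.59185; Si = 0.59185, O = 1.18370.
ΣO = 2.16039; factor = 12/ΣO = 5.55455.
Si apfu = 0.59185 × 5.55455 = 3.287.

3.287 Si apfu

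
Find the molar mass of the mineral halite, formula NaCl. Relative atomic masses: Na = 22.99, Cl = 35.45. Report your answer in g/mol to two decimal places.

58.44 g/mol

The formula mass is the sum 1*22.99 + 1*35.45.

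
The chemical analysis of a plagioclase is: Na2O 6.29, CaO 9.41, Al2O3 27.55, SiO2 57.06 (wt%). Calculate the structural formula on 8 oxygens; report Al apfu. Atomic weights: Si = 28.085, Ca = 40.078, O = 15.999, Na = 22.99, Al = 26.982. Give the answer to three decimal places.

1.451 Al apfu

Na2O: 6.29/61.979 = 0.10149 mol → 0.20298 mol Na, 0.10149 mol O.
CaO: 9.41/56.077 = 0.16780 mol → 0.16780 mol Ca, 0.16780 mol O.
Al2O3: 27.55/101.961 = 0.27020 mol → 0.54040 mol Al, 0.81060 mol O.
SiO2: 57.06/60.083 = 0.94969 mol → 0.94969 mol Si, 1.89938 mol O.
Total oxygen = 2.97927 mol. Normalization factor = 8/2.97927 = 2.68522.
Al per 8 O = 0.54040 × 2.68522 = 1.451.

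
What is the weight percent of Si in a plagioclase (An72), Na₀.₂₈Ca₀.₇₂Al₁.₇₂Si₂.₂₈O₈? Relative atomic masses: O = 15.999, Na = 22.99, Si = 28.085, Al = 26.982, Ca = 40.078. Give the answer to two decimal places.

Formula mass = 0.28×22.99 + 0.72×40.078 + 1.72×26.982 + 2.28×28.085 + 8×15.999 = 273.728 g/mol, of which 64.034 g is Si.
So Si makes up 64.034/273.728 = 0.2339 of the mass, i.e. 23.39%.

23.39 weight percent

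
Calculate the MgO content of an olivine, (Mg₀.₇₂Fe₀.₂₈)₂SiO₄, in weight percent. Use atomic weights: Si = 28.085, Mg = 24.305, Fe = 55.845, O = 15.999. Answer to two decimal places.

36.65 wt%

Molar mass of (Mg₀.₇₂Fe₀.₂₈)₂SiO₄ = 1.44·24.305 + 0.56·55.845 + 1·28.085 + 4·15.999 = 158.353 g/mol.
Each formula unit contains 1.44 Mg, equivalent to 1.44/1 = 1.4400 mol MgO.
M(MgO) = 1×24.305 + 1×15.999 = 40.304 g/mol.
Mass of MgO per formula unit = 1.4400 × 40.304 = 58.038 g.
MgO wt% = 58.038 / 158.353 × 100 = 36.65%.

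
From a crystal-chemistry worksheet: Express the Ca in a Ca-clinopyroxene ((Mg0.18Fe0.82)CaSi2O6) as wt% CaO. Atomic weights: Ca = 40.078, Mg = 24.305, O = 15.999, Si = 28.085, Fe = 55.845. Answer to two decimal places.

M((Mg0.18Fe0.82)CaSi2O6) = 242.410 g/mol; M(CaO) = 56.077 g/mol.
Moles CaO per formula unit = 1 Ca ÷ 1 = 1.0000.
CaO fraction = (1.0000 × 56.077) / 242.410 = 56.077/242.410 = 0.2313.

23.13 wt%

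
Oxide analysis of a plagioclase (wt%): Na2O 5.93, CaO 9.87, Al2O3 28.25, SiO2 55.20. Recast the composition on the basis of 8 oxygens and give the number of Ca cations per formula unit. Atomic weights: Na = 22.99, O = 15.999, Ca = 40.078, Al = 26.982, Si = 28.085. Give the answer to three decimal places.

0.479 Ca apfu

5.93 wt% Na2O ÷ 61.979 g/mol = 0.09568 mol, giving 0.19136 Na and 0.09568 O.
9.87 wt% CaO ÷ 56.077 g/mol = 0.17601 mol, giving 0.17601 Ca and 0.17601 O.
28.25 wt% Al2O3 ÷ 101.961 g/mol = 0.27707 mol, giving 0.55414 Al and 0.83121 O.
55.20 wt% SiO2 ÷ 60.083 g/mol = 0.91873 mol, giving 0.91873 Si and 1.83746 O.
Oxygen sums to 2.94036; scaling by 8/2.94036 = 2.72076 puts the formula on 8 O.
Ca: 0.17601 × 2.72076 = 0.479 atoms per formula unit.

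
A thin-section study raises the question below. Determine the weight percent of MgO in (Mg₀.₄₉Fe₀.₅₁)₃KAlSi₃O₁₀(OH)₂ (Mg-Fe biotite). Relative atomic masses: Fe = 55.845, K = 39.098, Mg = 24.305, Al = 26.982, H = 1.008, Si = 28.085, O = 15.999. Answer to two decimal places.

Molar mass of (Mg₀.₄₉Fe₀.₅₁)₃KAlSi₃O₁₀(OH)₂ = 1.47·24.305 + 1.53·55.845 + 1·39.098 + 1·26.982 + 3·28.085 + 12·15.999 + 2·1.008 = 465.510 g/mol.
Each formula unit contains 1.47 Mg, equivalent to 1.47/1 = 1.4700 mol MgO.
M(MgO) = 1×24.305 + 1×15.999 = 40.304 g/mol.
Mass of MgO per formula unit = 1.4700 × 40.304 = 59.247 g.
MgO wt% = 59.247 / 465.510 × 100 = 12.73%.

12.73 wt%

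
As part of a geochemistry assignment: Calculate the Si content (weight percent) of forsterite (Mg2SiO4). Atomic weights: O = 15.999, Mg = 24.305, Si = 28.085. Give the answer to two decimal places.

Molar mass of Mg2SiO4: 2×24.305 + 1×28.085 + 4×15.999 = 140.691 g/mol.
Mass of Si per formula unit: 1 × 28.085 = 28.085 g.
Weight fraction Si = 28.085 / 140.691 = 0.1996.

19.96 weight percent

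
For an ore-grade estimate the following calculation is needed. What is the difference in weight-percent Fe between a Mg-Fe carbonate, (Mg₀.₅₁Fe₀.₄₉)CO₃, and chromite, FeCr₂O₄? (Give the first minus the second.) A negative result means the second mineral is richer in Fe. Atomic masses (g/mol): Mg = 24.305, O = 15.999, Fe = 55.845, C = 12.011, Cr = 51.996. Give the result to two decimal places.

2.48 percentage points

First mineral: 27.364 g Fe in 99.768 g formula = 27.43 wt% Fe.
Second mineral: 55.845 g Fe in 223.833 g formula = 24.95 wt% Fe.
27.43% − 24.95% gives a difference of 2.48 percentage points.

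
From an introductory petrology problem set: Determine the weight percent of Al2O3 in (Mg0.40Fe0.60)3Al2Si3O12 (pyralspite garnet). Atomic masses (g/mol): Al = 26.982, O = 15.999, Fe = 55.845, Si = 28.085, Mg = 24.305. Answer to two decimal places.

Formula mass = 459.894 g/mol.
2 Al → 1.0000 mol Al2O3 per formula unit; M(Al2O3) = 101.961, so Al2O3 mass = 101.961 g.
101.961/459.894 × 100 = 22.17 wt%.

22.17 wt%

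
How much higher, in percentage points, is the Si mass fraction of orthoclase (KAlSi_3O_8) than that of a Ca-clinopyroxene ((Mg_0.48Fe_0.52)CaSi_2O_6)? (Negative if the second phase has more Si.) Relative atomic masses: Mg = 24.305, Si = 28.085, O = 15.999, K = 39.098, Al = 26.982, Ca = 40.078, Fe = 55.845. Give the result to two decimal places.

First mineral: 84.255 g Si in 278.327 g formula = 30.27 wt% Si.
Second mineral: 56.170 g Si in 232.948 g formula = 24.11 wt% Si.
30.27% − 24.11% gives a difference of 6.16 percentage points.

6.16 percentage points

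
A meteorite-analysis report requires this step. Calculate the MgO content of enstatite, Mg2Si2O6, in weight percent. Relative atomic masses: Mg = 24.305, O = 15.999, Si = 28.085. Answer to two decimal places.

M(Mg2Si2O6) = 200.774 g/mol; M(MgO) = 40.304 g/mol.
Moles MgO per formula unit = 2 Mg ÷ 1 = 2.0000.
MgO fraction = (2.0000 × 40.304) / 200.774 = 80.608/200.774 = 0.4015.

40.15 wt%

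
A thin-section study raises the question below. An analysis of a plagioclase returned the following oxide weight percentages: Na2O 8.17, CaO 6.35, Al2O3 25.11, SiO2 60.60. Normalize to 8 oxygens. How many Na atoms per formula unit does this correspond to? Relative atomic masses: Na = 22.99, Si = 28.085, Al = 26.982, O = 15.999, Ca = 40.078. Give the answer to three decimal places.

8.17 wt% Na2O ÷ 61.979 g/mol = 0.13182 mol, giving 0.26364 Na and 0.13182 O.
6.35 wt% CaO ÷ 56.077 g/mol = 0.11324 mol, giving 0.11324 Ca and 0.11324 O.
25.11 wt% Al2O3 ÷ 101.961 g/mol = 0.24627 mol, giving 0.49254 Al and 0.73881 O.
60.60 wt% SiO2 ÷ 60.083 g/mol = 1.00860 mol, giving 1.00860 Si and 2.01720 O.
Oxygen sums to 3.00107; scaling by 8/3.00107 = 2.66572 puts the formula on 8 O.
Na: 0.26364 × 2.66572 = 0.703 atoms per formula unit.

0.703 Na apfu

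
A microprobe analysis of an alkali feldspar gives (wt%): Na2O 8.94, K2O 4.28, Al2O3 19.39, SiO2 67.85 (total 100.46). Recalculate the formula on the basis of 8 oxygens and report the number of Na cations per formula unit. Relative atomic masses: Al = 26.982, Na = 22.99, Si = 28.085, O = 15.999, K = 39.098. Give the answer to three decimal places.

8.94 wt% Na2O ÷ 61.979 g/mol = 0.14424 mol, giving 0.28848 Na and 0.14424 O.
4.28 wt% K2O ÷ 94.195 g/mol = 0.04544 mol, giving 0.09088 K and 0.04544 O.
19.39 wt% Al2O3 ÷ 101.961 g/mol = 0.19017 mol, giving 0.38034 Al and 0.57051 O.
67.85 wt% SiO2 ÷ 60.083 g/mol = 1.12927 mol, giving 1.12927 Si and 2.25854 O.
Oxygen sums to 3.01873; scaling by 8/3.01873 = 2.65012 puts the formula on 8 O.
Na: 0.28848 × 2.65012 = 0.765 atoms per formula unit.

0.765 Na apfu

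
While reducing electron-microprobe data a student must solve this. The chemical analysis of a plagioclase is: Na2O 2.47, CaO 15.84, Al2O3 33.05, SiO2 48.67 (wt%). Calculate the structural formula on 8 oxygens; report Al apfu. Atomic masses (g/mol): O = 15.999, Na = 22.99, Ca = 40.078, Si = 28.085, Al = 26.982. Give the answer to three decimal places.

1.779 Al apfu

Na2O: 2.47/61.979 = 0.03985 mol → 0.07970 mol Na, 0.03985 mol O.
CaO: 15.84/56.077 = 0.28247 mol → 0.28247 mol Ca, 0.28247 mol O.
Al2O3: 33.05/101.961 = 0.32414 mol → 0.64828 mol Al, 0.97242 mol O.
SiO2: 48.67/60.083 = 0.81005 mol → 0.81005 mol Si, 1.62010 mol O.
Total oxygen = 2.91484 mol. Normalization factor = 8/2.91484 = 2.74458.
Al per 8 O = 0.64828 × 2.74458 = 1.779.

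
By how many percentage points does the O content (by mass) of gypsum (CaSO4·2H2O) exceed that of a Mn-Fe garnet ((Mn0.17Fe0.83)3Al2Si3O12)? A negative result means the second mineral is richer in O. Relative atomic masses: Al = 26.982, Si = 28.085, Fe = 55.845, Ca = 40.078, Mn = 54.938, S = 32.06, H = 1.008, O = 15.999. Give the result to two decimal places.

M(CaSO4·2H2O) = 172.164 g/mol, so wt% O = 95.994/172.164 × 100 = 55.76%.
M((Mn0.17Fe0.83)3Al2Si3O12) = 497.279 g/mol, so wt% O = 191.988/497.279 × 100 = 38.61%.
55.76 − 38.61 = 17.15 pp.

17.15 percentage points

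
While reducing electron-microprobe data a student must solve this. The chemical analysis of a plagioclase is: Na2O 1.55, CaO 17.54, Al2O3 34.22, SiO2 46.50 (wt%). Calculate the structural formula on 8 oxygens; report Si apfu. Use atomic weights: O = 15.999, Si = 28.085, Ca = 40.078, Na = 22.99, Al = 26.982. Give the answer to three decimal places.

2.141 Si apfu

Na2O: 1.55/61.979 = 0.02501 mol → 0.05002 mol Na, 0.02501 mol O.
CaO: 17.54/56.077 = 0.31278 mol → 0.31278 mol Ca, 0.31278 mol O.
Al2O3: 34.22/101.961 = 0.33562 mol → 0.67124 mol Al, 1.00686 mol O.
SiO2: 46.50/60.083 = 0.77393 mol → 0.77393 mol Si, 1.54786 mol O.
Total oxygen = 2.89251 mol. Normalization factor = 8/2.89251 = 2.76576.
Si per 8 O = 0.77393 × 2.76576 = 2.141.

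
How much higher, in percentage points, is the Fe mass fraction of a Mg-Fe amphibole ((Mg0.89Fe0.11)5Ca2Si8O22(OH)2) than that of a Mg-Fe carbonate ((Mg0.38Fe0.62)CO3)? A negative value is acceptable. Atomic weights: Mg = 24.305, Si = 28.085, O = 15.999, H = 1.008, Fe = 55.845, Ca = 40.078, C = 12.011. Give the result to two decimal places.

-29.63 percentage points

M((Mg0.89Fe0.11)5Ca2Si8O22(OH)2) = 829.700 g/mol, so wt% Fe = 30.715/829.700 × 100 = 3.70%.
M((Mg0.38Fe0.62)CO3) = 103.868 g/mol, so wt% Fe = 34.624/103.868 × 100 = 33.33%.
3.70 − 33.33 = -29.63 pp.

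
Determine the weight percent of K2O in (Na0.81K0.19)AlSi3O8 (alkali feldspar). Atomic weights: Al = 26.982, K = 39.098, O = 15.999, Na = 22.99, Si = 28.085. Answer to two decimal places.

Molar mass of (Na0.81K0.19)AlSi3O8 = 0.81*22.99 + 0.19*39.098 + 1*26.982 + 3*28.085 + 8*15.999 = 265.280 g/mol.
Each formula unit contains 0.19 K, equivalent to 0.19/2 = 0.0950 mol K2O.
M(K2O) = 2×39.098 + 1×15.999 = 94.195 g/mol.
Mass of K2O per formula unit = 0.0950 × 94.195 = 8.949 g.
K2O wt% = 8.949 / 265.280 × 100 = 3.37%.

3.37 wt%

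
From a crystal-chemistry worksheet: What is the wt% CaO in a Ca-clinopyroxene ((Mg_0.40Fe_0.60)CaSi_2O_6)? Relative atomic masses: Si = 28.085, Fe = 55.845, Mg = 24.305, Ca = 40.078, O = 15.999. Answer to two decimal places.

23.81 wt%

M((Mg_0.40Fe_0.60)CaSi_2O_6) = 235.471 g/mol; M(CaO) = 56.077 g/mol.
Moles CaO per formula unit = 1 Ca ÷ 1 = 1.0000.
CaO fraction = (1.0000 × 56.077) / 235.471 = 56.077/235.471 = 0.2381.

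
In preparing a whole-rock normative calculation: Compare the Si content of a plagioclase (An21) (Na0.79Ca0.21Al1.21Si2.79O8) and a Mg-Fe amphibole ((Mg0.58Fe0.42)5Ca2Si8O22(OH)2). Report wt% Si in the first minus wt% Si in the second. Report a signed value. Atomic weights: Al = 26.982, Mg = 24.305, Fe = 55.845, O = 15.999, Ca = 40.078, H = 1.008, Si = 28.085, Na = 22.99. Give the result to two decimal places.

First mineral: 78.357 g Si in 265.576 g formula = 29.50 wt% Si.
Second mineral: 224.680 g Si in 878.587 g formula = 25.57 wt% Si.
29.50% − 25.57% gives a difference of 3.93 percentage points.

3.93 percentage points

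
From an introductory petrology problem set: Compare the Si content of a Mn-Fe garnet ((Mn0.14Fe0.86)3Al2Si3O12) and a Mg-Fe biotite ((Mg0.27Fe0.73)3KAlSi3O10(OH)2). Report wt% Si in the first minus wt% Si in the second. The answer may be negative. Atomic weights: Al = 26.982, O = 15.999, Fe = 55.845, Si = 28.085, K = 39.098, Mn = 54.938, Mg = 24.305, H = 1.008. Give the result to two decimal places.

-0.38 percentage points

M((Mn0.14Fe0.86)3Al2Si3O12) = 497.361 g/mol, so wt% Si = 84.255/497.361 × 100 = 16.94%.
M((Mg0.27Fe0.73)3KAlSi3O10(OH)2) = 486.327 g/mol, so wt% Si = 84.255/486.327 × 100 = 17.32%.
16.94 − 17.32 = -0.38 pp.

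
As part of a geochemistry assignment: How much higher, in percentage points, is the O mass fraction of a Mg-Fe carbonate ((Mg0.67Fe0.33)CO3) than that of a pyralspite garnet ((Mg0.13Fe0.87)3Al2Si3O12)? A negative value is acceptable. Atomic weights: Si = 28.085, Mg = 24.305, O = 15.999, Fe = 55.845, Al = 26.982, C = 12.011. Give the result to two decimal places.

11.12 percentage points

First mineral: 47.997 g O in 94.721 g formula = 50.67 wt% O.
Second mineral: 191.988 g O in 485.441 g formula = 39.55 wt% O.
50.67% − 39.55% gives a difference of 11.12 percentage points.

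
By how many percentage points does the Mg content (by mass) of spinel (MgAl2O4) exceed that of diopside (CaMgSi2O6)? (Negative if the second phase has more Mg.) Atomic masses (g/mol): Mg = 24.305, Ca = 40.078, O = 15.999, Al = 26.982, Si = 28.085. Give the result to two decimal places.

5.86 percentage points

Mg in MgAl2O4: molar mass 142.265 g/mol; 1×24.305 = 24.305 g → 17.08 wt%.
Mg in CaMgSi2O6: molar mass 216.547 g/mol; 1×24.305 = 24.305 g → 11.22 wt%.
Difference = 17.08 − 11.22 = 5.86 percentage points.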